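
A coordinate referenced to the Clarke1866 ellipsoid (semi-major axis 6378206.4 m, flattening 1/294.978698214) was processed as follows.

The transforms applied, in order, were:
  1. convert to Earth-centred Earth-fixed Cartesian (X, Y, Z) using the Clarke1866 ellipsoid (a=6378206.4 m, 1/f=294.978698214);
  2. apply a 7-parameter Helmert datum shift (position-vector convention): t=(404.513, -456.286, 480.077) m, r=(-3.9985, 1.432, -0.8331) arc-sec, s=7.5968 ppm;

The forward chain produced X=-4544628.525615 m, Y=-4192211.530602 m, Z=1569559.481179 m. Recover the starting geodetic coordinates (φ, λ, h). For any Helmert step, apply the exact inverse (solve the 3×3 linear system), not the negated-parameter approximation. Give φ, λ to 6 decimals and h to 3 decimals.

start: X=-4544628.5256, Y=-4192211.5306, Z=1569559.4812 m
→ Helmert⁻¹: X=-4544992.4732, Y=-4191772.1727, Z=1568954.6719
→ geod (Bowring, a=6378206.400): φ=14.33174800°, λ=-137.31516100°, h=1942.4660 m

φ=14.331748°, λ=-137.315161°, h=1942.466 m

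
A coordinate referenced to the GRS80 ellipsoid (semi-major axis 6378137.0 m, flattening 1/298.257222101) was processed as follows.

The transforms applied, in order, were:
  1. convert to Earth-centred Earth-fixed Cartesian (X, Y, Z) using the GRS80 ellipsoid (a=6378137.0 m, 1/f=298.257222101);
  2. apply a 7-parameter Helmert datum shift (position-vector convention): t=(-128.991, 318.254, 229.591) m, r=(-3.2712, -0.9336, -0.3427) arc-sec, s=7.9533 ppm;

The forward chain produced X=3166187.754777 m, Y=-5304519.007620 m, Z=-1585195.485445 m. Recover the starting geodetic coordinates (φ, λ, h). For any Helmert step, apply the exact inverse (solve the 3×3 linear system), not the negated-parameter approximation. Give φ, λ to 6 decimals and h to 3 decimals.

start: X=3166187.7548, Y=-5304519.0076, Z=-1585195.4854 m
→ Helmert⁻¹: X=3166293.2006, Y=-5304764.6654, Z=-1585510.9280
→ geod (Bowring, a=6378137.000): φ=-14.48688500°, λ=-59.16798500°, h=1261.4330 m

φ=-14.486885°, λ=-59.167985°, h=1261.433 m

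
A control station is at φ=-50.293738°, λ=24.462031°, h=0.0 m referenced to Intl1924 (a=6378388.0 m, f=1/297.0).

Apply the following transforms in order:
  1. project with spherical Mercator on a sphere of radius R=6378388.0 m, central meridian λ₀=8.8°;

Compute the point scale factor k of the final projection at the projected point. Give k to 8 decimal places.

1.56530801

start: φ=-50.293738°, λ=24.462031°, h=0.000 m
→ into merc (λ₀=8.8°): φ=-50.29373800°, λ−λ₀=15.66203100°
scale k = 1.56530801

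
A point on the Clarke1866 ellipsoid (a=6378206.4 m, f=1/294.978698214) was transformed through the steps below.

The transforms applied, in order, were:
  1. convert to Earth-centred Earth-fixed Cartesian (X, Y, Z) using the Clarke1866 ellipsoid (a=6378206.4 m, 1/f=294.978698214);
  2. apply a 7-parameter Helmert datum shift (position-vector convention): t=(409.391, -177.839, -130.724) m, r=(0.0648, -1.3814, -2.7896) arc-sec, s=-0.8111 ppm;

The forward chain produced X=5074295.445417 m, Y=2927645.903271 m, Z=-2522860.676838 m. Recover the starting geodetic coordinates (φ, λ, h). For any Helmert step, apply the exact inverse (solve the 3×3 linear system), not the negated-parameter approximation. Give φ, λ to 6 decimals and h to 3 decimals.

start: X=5074295.4454, Y=2927645.9033, Z=-2522860.6768 m
→ Helmert⁻¹: X=5073833.6764, Y=2927893.9448, Z=-2522766.8994
→ geod (Bowring, a=6378206.400): φ=-23.44084900°, λ=29.98741900°, h=3333.6060 m

φ=-23.440849°, λ=29.987419°, h=3333.606 m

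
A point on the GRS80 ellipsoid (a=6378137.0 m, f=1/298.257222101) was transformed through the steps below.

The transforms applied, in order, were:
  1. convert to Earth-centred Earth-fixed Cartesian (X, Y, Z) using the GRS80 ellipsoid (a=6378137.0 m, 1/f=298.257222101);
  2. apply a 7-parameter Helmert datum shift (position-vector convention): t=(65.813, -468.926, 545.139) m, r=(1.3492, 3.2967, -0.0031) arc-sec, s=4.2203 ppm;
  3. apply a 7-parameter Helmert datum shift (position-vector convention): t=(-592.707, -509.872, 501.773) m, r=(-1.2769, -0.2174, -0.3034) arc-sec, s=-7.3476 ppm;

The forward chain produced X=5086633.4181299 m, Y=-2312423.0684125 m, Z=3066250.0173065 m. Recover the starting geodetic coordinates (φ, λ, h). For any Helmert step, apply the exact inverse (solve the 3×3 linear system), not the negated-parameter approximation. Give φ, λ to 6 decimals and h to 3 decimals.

φ=28.911048°, λ=-24.435640°, h=30.670 m

start: X=5086633.4181, Y=-2312423.0684, Z=3066250.0173 m
→ Helmert⁻¹: X=5087270.1363, Y=-2311941.6794, Z=3065751.0962
→ Helmert⁻¹: X=5087133.8965, Y=-2311442.8714, Z=3065289.4475
→ geod (Bowring, a=6378137.000): φ=28.91104800°, λ=-24.43564000°, h=30.6700 m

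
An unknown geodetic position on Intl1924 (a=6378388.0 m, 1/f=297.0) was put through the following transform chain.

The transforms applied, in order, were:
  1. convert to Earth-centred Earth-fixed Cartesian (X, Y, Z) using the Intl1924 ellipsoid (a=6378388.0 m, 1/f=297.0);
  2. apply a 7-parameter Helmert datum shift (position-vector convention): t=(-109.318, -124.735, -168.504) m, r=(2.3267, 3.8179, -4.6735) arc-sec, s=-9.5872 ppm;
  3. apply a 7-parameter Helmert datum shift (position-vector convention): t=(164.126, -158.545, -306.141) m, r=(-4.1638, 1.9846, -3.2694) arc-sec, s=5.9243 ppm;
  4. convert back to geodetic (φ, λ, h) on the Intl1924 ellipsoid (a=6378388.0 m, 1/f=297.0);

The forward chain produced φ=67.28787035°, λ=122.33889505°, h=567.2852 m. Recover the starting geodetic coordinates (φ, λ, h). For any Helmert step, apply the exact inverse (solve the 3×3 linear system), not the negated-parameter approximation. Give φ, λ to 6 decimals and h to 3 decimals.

φ=67.286862°, λ=122.342540°, h=1132.035 m

start: φ=67.287870°, λ=122.338895°, h=567.285 m
→ ECEF (a=6378388.000, f=1/297.0): X=-1321265.9407, Y=2086898.1354, Z=5861541.2035
→ Helmert⁻¹: X=-1321511.7170, Y=2086905.0384, Z=5861842.0300
→ Helmert⁻¹: X=-1321570.8606, Y=2087085.9630, Z=5862018.7302
→ geod (Bowring, a=6378388.000): φ=67.28686200°, λ=122.34254000°, h=1132.0350 m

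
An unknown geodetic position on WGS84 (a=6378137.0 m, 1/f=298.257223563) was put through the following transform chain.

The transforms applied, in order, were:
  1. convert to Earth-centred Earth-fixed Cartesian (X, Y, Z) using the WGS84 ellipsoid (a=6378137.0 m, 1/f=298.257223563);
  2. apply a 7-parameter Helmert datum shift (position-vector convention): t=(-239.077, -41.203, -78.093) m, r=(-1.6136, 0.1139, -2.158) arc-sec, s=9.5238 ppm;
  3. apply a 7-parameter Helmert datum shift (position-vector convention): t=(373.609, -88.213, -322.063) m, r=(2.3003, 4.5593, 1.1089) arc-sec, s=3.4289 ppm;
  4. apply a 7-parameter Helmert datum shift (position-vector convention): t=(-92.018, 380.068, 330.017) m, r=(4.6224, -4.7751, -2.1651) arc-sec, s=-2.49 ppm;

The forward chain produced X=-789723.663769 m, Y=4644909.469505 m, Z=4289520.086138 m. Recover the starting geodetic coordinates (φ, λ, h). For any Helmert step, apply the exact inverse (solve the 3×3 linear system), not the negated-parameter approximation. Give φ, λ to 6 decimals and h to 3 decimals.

φ=42.507483°, λ=99.650776°, h=3105.926 m

start: X=-789723.6638, Y=4644909.4695, Z=4289520.0861 m
→ Helmert⁻¹: X=-789583.0708, Y=4644628.7976, Z=4289114.9421
→ Helmert⁻¹: X=-790023.8128, Y=4644753.1672, Z=4289353.0353
→ Helmert⁻¹: X=-789828.1770, Y=4644708.3151, Z=4289426.1762
→ geod (Bowring, a=6378137.000): φ=42.50748300°, λ=99.65077600°, h=3105.9260 m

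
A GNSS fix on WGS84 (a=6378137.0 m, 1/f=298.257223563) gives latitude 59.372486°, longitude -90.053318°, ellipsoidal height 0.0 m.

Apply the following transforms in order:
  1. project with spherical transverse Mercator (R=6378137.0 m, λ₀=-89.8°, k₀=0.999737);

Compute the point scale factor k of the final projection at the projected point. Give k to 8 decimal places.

0.99973954

start: φ=59.372486°, λ=-90.053318°, h=0.000 m
→ into tm (λ₀=-89.8°): φ=59.37248600°, λ−λ₀=-0.25331800°
scale k = 0.99973954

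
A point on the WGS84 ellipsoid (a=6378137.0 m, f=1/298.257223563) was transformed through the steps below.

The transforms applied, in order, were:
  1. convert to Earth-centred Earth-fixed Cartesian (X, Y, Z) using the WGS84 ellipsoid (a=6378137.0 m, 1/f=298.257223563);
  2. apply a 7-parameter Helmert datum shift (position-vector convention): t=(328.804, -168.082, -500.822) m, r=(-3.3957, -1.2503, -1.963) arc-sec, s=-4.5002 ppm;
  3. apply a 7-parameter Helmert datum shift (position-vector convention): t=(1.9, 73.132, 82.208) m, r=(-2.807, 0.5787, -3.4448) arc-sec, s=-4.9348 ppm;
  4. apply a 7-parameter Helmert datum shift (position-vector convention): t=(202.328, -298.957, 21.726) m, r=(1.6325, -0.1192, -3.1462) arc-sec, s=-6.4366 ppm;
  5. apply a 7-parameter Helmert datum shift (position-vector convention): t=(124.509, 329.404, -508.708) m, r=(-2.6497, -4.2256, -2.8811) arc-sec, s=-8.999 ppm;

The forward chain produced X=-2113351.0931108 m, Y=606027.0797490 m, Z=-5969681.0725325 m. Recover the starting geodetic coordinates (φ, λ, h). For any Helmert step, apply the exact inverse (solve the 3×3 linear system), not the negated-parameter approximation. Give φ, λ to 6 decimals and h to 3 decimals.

φ=-69.896445°, λ=164.001256°, h=1887.378 m

start: X=-2113351.0931, Y=606027.0797, Z=-5969681.0725 m
→ Helmert⁻¹: X=-2113625.3688, Y=605750.2841, Z=-5969174.9997
→ Helmert⁻¹: X=-2113853.9954, Y=605973.6549, Z=-5969238.7217
→ Helmert⁻¹: X=-2113859.6991, Y=605949.4448, Z=-5969348.0718
→ Helmert⁻¹: X=-2114239.9674, Y=606198.3976, Z=-5968851.3154
→ geod (Bowring, a=6378137.000): φ=-69.89644500°, λ=164.00125600°, h=1887.3780 m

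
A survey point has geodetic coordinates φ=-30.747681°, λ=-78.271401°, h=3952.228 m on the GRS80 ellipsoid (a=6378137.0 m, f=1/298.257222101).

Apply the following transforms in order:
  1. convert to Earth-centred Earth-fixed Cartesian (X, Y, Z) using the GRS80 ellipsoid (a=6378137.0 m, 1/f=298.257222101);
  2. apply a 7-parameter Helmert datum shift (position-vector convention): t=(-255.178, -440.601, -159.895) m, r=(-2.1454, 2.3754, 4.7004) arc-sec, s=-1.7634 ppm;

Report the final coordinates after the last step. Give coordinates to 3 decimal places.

start: φ=-30.747681°, λ=-78.271401°, h=3952.228 m
→ ECEF (a=6378137.000, f=1/298.257222101): X=1115933.1697, Y=-5375124.8379, Z=-3243904.1448
→ Helmert 7p (PV): X=1115761.1554, Y=-5375564.2708, Z=-3244015.2632

X=1115761.155 m, Y=-5375564.271 m, Z=-3244015.263 m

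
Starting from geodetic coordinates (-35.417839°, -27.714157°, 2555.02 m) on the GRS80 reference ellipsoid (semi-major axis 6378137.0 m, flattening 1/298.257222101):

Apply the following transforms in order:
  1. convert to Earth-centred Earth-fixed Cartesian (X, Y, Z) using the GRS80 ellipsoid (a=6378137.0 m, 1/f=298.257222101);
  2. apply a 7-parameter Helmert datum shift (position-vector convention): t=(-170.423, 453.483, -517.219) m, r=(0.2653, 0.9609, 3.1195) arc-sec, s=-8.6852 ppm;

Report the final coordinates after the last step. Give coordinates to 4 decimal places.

X=4608376.8176 m, Y=-2420456.0151 m, Z=-3677733.5562 m

start: φ=-35.417839°, λ=-27.714157°, h=2555.020 m
→ ECEF (a=6378137.000, f=1/298.257222101): X=4608567.7830, Y=-2421004.9529, Z=-3677223.6916
→ Helmert 7p (PV): X=4608376.8176, Y=-2420456.0151, Z=-3677733.5562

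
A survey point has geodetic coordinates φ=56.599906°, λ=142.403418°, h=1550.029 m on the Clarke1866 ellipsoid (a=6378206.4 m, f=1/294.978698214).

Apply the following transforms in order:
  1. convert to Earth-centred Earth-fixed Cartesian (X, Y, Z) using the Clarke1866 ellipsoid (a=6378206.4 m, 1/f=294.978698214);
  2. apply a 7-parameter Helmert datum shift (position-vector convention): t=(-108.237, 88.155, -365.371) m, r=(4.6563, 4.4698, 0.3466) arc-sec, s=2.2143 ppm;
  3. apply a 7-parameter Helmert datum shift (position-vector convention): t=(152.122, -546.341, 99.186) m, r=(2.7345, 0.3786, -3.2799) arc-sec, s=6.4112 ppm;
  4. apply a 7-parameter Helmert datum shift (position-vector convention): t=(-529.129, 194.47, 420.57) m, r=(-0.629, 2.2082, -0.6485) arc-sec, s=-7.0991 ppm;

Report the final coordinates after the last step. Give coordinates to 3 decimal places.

start: φ=56.599906°, λ=142.403418°, h=1550.029 m
→ ECEF (a=6378206.400, f=1/294.978698214): X=-2789188.1689, Y=2147698.9946, Z=5302597.6929
→ Helmert 7p (PV): X=-2789191.2823, Y=2147667.5153, Z=5302352.9890
→ Helmert 7p (PV): X=-2789013.1586, Y=2147109.0008, Z=5302519.7613
→ Helmert 7p (PV): X=-2789458.9711, Y=2147313.1667, Z=5302925.9987

X=-2789458.971 m, Y=2147313.167 m, Z=5302925.999 m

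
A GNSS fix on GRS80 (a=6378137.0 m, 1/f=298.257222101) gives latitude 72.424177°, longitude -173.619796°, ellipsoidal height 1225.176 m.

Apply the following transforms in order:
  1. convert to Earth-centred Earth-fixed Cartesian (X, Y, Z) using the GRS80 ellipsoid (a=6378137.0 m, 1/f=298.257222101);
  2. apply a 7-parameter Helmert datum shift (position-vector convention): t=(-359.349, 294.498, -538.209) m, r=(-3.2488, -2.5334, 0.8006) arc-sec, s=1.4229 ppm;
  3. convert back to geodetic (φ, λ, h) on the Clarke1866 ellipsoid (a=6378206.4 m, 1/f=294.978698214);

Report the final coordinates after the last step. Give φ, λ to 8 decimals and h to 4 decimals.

φ=72.42058437°, λ=-173.63249132°, h=965.7499 m

start: φ=72.424177°, λ=-173.619796°, h=1225.176 m
→ ECEF (a=6378137.000, f=1/298.257222101): X=-1920279.0672, Y=-214722.0205, Z=6059314.2948
→ Helmert 7p (PV): X=-1920714.7374, Y=-214339.8434, Z=6058764.5042
→ geod (Bowring, a=6378206.400): φ=72.42058437°, λ=-173.63249132°, h=965.7499 m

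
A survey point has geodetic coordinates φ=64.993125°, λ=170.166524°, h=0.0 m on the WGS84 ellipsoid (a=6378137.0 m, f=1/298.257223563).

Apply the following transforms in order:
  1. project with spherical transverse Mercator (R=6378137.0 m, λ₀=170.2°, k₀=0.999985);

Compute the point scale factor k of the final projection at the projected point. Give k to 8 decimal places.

0.99998503

start: φ=64.993125°, λ=170.166524°, h=0.000 m
→ into tm (λ₀=170.2°): φ=64.99312500°, λ−λ₀=-0.03347600°
scale k = 0.99998503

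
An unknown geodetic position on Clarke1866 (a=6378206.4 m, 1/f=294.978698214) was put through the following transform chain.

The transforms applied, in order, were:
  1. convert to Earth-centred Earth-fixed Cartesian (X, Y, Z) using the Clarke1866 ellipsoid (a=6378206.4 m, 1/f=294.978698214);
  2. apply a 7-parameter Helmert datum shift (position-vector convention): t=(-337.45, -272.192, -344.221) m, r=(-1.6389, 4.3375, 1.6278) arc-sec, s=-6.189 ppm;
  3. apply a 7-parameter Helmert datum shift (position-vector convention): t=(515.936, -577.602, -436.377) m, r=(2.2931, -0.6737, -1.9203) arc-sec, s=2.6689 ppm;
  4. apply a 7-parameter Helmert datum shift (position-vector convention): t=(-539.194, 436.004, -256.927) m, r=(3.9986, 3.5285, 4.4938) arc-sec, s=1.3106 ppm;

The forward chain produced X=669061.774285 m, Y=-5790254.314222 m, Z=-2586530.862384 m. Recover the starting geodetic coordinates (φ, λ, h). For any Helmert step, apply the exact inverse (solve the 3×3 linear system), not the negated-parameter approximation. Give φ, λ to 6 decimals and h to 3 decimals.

start: X=669061.7743, Y=-5790254.3142, Z=-2586530.8624 m
→ Helmert⁻¹: X=669518.1706, Y=-5790747.4499, Z=-2586146.8346
→ Helmert⁻¹: X=669045.9097, Y=-5790176.9110, Z=-2585641.3709
→ Helmert⁻¹: X=669396.1763, Y=-5789925.2936, Z=-2585345.0783
→ geod (Bowring, a=6378206.400): φ=-24.06516700°, λ=-83.40508800°, h=1517.3010 m

φ=-24.065167°, λ=-83.405088°, h=1517.301 m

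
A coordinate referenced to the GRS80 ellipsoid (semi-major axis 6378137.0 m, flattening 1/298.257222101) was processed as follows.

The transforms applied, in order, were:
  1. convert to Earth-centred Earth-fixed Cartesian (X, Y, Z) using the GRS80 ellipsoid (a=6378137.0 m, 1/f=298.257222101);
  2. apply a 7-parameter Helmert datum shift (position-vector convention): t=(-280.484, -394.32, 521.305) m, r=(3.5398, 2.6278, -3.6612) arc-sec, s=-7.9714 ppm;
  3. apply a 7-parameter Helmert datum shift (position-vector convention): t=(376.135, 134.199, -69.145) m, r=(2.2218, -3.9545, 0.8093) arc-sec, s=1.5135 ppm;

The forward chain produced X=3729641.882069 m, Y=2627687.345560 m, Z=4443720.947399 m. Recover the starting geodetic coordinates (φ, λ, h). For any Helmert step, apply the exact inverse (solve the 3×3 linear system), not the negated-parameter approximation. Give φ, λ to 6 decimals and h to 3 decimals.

φ=44.433143°, λ=35.171505°, h=876.827 m

start: X=3729641.8821, Y=2627687.3456, Z=4443720.9474 m
→ Helmert⁻¹: X=3729355.6065, Y=2627582.4028, Z=4443683.5644
→ Helmert⁻¹: X=3729562.5656, Y=2628140.1231, Z=4443200.0897
→ geod (Bowring, a=6378137.000): φ=44.43314300°, λ=35.17150500°, h=876.8270 m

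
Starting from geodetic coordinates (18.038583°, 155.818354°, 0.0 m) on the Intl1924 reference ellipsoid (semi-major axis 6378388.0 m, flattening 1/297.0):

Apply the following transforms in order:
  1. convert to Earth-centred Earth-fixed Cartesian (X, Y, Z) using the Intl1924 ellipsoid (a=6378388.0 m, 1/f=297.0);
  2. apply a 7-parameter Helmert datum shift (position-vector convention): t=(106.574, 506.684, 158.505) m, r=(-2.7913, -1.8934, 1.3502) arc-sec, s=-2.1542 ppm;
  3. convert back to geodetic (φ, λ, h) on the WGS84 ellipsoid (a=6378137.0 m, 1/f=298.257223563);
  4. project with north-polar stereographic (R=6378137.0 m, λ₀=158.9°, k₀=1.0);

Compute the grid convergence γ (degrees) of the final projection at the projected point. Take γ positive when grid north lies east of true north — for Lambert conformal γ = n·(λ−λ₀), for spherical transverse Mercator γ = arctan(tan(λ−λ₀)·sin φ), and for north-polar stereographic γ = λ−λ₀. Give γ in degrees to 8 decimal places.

start: φ=18.038583°, λ=155.818354°, h=0.000 m
→ ECEF (a=6378388.000, f=1/297.0): X=-5534478.1856, Y=2485162.4390, Z=1962469.4094
→ Helmert 7p (PV): X=-5534393.9713, Y=2485654.0984, Z=1962539.2528
→ geod (Bowring, a=6378137.000): φ=18.03834964°, λ=155.81379247°, h=382.3625 m
→ into stereo (λ₀=158.9°): φ=18.03834964°, λ−λ₀=-3.08620753°
convergence γ = -3.08620753°

-3.08620753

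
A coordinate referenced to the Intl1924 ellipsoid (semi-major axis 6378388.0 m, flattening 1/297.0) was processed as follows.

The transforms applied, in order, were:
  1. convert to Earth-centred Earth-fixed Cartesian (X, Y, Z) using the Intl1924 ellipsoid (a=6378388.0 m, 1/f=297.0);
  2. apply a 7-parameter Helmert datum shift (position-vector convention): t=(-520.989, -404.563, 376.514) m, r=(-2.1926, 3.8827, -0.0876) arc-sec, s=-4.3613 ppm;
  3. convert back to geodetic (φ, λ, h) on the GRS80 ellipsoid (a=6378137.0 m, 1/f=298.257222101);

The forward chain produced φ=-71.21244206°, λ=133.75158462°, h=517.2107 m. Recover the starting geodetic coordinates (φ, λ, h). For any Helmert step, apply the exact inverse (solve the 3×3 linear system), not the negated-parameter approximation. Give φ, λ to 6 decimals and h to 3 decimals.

φ=-71.214909°, λ=133.729859°, h=710.455 m

start: φ=-71.212442°, λ=133.751585°, h=517.211 m
→ ECEF (a=6378137.000, f=1/298.257222101): X=-1424904.1281, Y=1488391.8620, Z=-6016446.9149
→ Helmert⁻¹: X=-1424276.7231, Y=1488866.2726, Z=-6016860.6539
→ geod (Bowring, a=6378388.000): φ=-71.21490900°, λ=133.72985900°, h=710.4550 m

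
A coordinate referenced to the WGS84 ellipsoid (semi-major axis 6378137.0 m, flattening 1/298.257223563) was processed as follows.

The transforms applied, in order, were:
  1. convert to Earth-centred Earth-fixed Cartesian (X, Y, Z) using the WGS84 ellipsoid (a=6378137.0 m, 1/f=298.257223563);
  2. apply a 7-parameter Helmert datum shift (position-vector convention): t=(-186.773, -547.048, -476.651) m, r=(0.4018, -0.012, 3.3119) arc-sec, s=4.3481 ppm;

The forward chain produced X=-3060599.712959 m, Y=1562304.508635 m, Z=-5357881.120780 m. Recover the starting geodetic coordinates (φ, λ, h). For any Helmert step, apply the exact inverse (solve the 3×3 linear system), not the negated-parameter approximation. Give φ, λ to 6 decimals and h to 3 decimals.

φ=-57.497552°, λ=152.947341°, h=1787.945 m

start: X=-3060599.7130, Y=1562304.5086, Z=-5357881.1208 m
→ Helmert⁻¹: X=-3060374.8502, Y=1562883.4642, Z=-5357384.0418
→ geod (Bowring, a=6378137.000): φ=-57.49755200°, λ=152.94734100°, h=1787.9450 m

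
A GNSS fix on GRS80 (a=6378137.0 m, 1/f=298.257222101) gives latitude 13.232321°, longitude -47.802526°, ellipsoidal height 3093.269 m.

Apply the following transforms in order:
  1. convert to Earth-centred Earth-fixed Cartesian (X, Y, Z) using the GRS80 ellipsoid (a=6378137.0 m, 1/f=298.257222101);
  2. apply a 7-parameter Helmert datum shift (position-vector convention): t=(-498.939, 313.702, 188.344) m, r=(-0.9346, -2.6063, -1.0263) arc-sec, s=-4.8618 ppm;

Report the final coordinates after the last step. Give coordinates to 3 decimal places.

X=4172567.685 m, Y=-4602405.005 m, Z=1451399.617 m

start: φ=13.232321°, λ=-47.802526°, h=3093.269 m
→ ECEF (a=6378137.000, f=1/298.257222101): X=4173128.1503, Y=-4602726.8955, Z=1451144.7427
→ Helmert 7p (PV): X=4172567.6848, Y=-4602405.0046, Z=1451399.6168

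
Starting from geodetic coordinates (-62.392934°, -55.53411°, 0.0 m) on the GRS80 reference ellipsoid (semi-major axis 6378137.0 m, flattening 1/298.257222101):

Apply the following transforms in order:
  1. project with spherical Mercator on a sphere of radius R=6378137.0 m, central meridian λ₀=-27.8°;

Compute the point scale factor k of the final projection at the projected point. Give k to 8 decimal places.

2.15793810

start: φ=-62.392934°, λ=-55.534110°, h=0.000 m
→ into merc (λ₀=-27.8°): φ=-62.39293400°, λ−λ₀=-27.73411000°
scale k = 2.15793810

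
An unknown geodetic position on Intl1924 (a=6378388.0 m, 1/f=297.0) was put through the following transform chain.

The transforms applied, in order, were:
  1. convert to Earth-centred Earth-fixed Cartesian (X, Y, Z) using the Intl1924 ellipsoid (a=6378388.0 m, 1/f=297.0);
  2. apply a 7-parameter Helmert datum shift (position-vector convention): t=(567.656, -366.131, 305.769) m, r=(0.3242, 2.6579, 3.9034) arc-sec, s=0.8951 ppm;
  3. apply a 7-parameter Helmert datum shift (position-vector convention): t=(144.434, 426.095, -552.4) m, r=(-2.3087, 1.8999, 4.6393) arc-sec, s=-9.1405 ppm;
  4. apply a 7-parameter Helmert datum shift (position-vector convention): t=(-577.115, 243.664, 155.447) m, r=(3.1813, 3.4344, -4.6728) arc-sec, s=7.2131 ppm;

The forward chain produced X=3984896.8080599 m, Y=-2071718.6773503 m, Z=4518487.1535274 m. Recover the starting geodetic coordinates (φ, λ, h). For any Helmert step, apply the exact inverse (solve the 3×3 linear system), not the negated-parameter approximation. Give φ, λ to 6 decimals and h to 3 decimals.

start: X=3984896.8081, Y=-2071718.6774, Z=4518487.1535 m
→ Helmert⁻¹: X=3985416.8774, Y=-2071787.4201, Z=4518397.4285
→ Helmert⁻¹: X=3985220.6349, Y=-2072372.6725, Z=4519004.6463
→ Helmert⁻¹: X=3984551.9719, Y=-2072072.9890, Z=4518749.4338
→ geod (Bowring, a=6378388.000): φ=45.36884200°, λ=-27.47563100°, h=3411.3500 m

φ=45.368842°, λ=-27.475631°, h=3411.350 m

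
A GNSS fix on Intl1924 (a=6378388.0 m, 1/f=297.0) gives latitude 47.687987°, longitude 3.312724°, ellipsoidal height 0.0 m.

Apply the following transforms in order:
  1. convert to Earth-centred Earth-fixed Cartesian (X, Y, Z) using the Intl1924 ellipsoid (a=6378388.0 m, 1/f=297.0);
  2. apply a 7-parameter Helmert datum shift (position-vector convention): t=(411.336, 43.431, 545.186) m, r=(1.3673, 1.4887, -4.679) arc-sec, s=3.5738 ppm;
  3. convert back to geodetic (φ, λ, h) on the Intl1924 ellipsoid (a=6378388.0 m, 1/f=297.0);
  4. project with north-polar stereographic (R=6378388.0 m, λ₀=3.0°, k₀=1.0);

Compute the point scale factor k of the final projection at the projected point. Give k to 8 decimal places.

start: φ=47.687987°, λ=3.312724°, h=0.000 m
→ ECEF (a=6378388.000, f=1/297.0): X=4294450.2315, Y=248573.3183, Z=4693680.3158
→ Helmert 7p (PV): X=4294916.4301, Y=248489.1063, Z=4694212.9289
→ geod (Bowring, a=6378388.000): φ=47.68814853°, λ=3.31124555°, h=703.8926 m
→ into stereo (λ₀=3.0°): φ=47.68814853°, λ−λ₀=0.31124555°
scale k = 1.14976105

1.14976105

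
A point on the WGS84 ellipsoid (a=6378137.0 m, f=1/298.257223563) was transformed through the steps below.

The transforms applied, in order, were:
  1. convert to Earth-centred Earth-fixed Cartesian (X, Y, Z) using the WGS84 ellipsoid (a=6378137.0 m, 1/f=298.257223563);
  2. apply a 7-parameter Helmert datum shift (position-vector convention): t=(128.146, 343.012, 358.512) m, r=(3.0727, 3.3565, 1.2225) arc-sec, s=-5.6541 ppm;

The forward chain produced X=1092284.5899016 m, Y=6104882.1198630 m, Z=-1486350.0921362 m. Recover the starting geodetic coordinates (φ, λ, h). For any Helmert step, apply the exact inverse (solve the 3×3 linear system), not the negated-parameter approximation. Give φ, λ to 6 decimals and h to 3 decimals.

start: X=1092284.5899, Y=6104882.1199, Z=-1486350.0921 m
→ Helmert⁻¹: X=1092222.9940, Y=6104545.0018, Z=-1486790.1753
→ geod (Bowring, a=6378137.000): φ=-13.56955900°, λ=79.85599500°, h=253.3250 m

φ=-13.569559°, λ=79.855995°, h=253.325 m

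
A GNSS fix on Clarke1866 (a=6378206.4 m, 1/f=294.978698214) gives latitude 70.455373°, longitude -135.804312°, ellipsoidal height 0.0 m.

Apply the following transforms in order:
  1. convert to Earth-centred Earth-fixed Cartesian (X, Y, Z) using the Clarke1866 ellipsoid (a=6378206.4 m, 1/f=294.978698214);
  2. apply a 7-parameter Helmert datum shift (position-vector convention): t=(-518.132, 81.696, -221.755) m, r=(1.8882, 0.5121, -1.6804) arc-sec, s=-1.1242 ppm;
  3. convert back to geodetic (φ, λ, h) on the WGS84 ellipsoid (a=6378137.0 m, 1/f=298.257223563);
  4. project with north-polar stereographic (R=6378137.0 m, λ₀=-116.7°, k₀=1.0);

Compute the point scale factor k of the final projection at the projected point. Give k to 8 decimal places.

start: φ=70.455373°, λ=-135.804312°, h=0.000 m
→ ECEF (a=6378206.400, f=1/294.978698214): X=-1534454.1195, Y=-1491966.7573, Z=5988042.0248
→ Helmert 7p (PV): X=-1534967.8145, Y=-1491925.6991, Z=5987803.6899
→ geod (Bowring, a=6378137.000): φ=70.45044057°, λ=-135.81468520°, h=-252.7381 m
→ into stereo (λ₀=-116.7°): φ=70.45044057°, λ−λ₀=-19.11468520°
scale k = 1.02967927

1.02967927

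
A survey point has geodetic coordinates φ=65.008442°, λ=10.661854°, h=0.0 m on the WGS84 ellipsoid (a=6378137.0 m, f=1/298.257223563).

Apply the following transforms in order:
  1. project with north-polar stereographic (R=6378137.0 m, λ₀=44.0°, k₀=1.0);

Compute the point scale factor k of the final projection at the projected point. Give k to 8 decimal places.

start: φ=65.008442°, λ=10.661854°, h=0.000 m
→ into stereo (λ₀=44.0°): φ=65.00844200°, λ−λ₀=-33.33814600°
scale k = 1.04911426

1.04911426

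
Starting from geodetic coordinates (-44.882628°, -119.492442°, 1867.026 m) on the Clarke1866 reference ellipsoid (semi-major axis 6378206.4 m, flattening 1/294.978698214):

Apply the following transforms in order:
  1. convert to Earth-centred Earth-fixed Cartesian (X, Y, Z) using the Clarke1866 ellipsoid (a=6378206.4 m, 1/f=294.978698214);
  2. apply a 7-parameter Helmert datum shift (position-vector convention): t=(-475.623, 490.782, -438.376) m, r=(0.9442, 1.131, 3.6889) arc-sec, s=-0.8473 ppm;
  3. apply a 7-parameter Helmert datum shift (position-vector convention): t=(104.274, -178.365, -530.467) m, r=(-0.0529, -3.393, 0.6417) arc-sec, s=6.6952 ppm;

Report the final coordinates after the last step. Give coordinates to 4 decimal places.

X=-2229554.9036 m, Y=-3941229.7700 m, Z=-4480266.6842 m

start: φ=-44.882628°, λ=-119.492442°, h=1867.026 m
→ ECEF (a=6378206.400, f=1/294.978698214): X=-2229302.3957, Y=-3941491.6897, Z=-4479230.1574
→ Helmert 7p (PV): X=-2229730.1998, Y=-3941016.9333, Z=-4479670.5570
→ Helmert 7p (PV): X=-2229554.9036, Y=-3941229.7700, Z=-4480266.6842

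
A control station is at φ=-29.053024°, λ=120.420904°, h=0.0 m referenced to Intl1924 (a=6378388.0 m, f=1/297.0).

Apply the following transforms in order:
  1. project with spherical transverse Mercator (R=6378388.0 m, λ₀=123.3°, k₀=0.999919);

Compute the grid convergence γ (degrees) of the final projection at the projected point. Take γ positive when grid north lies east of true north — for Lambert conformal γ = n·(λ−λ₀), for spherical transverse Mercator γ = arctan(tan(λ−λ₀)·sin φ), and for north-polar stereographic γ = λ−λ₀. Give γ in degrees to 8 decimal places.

1.39904307

start: φ=-29.053024°, λ=120.420904°, h=0.000 m
→ into tm (λ₀=123.3°): φ=-29.05302400°, λ−λ₀=-2.87909600°
convergence γ = 1.39904307°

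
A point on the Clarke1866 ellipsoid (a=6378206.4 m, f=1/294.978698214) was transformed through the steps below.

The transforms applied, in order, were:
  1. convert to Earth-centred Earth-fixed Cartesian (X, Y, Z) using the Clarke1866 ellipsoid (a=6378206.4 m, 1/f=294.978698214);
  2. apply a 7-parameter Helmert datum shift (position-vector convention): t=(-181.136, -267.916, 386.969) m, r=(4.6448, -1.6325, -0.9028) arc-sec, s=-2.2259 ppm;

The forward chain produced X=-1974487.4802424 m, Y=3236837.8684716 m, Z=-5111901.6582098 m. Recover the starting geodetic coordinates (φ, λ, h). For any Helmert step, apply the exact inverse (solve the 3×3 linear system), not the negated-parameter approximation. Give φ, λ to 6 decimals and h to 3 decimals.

φ=-53.623370°, λ=121.380636°, h=704.754 m

start: X=-1974487.4802, Y=3236837.8685, Z=-5111901.6582 m
→ Helmert⁻¹: X=-1974365.3690, Y=3236989.2251, Z=-5112357.2729
→ geod (Bowring, a=6378206.400): φ=-53.62337000°, λ=121.38063600°, h=704.7540 m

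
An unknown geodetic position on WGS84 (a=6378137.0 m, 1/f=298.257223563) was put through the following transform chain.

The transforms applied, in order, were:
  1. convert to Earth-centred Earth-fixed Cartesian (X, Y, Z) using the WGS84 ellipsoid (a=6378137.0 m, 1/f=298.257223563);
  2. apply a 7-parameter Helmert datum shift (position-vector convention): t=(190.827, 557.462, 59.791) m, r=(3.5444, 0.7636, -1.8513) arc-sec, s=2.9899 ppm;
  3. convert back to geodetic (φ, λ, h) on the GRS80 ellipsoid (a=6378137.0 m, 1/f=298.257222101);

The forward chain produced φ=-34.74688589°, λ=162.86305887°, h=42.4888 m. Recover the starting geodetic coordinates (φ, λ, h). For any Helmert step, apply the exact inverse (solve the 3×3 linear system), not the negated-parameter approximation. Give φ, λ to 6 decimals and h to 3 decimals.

start: φ=-34.746886°, λ=162.863059°, h=42.489 m
→ ECEF (a=6378137.000, f=1/298.257222101): X=-5013588.5637, Y=1545920.3517, Z=-3614853.8041
→ Helmert⁻¹: X=-5013764.8866, Y=1545251.1506, Z=-3614947.9012
→ geod (Bowring, a=6378137.000): φ=-34.74773000°, λ=162.87061000°, h=72.5840 m

φ=-34.747730°, λ=162.870610°, h=72.584 m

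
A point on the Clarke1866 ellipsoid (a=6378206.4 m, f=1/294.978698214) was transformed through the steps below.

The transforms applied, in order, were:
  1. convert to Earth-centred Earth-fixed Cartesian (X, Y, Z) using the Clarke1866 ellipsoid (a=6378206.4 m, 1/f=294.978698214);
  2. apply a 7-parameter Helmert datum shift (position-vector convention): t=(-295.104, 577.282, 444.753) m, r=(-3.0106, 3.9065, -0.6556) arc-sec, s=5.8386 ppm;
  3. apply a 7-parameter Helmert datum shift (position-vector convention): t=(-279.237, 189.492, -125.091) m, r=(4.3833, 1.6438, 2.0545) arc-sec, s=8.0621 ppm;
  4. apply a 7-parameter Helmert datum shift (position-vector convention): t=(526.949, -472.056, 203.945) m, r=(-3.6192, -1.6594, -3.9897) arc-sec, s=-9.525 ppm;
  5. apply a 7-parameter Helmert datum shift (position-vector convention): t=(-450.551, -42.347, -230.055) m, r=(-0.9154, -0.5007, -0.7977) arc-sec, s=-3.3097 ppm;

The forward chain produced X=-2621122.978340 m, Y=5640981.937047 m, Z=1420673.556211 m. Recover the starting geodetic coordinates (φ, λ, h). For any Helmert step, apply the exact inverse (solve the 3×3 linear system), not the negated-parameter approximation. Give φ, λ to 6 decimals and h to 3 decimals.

φ=12.948870°, λ=114.920318°, h=2752.910 m

start: X=-2621122.9783, Y=5640981.9370, Z=1420673.5562 m
→ Helmert⁻¹: X=-2620699.4676, Y=5641026.5129, Z=1420939.7104
→ Helmert⁻¹: X=-2621349.0740, Y=5641476.6699, Z=1420869.3743
→ Helmert⁻¹: X=-2621003.8389, Y=5641297.9982, Z=1420842.2391
→ Helmert⁻¹: X=-2620738.2640, Y=5640658.7204, Z=1420421.8882
→ geod (Bowring, a=6378206.400): φ=12.94887000°, λ=114.92031800°, h=2752.9100 m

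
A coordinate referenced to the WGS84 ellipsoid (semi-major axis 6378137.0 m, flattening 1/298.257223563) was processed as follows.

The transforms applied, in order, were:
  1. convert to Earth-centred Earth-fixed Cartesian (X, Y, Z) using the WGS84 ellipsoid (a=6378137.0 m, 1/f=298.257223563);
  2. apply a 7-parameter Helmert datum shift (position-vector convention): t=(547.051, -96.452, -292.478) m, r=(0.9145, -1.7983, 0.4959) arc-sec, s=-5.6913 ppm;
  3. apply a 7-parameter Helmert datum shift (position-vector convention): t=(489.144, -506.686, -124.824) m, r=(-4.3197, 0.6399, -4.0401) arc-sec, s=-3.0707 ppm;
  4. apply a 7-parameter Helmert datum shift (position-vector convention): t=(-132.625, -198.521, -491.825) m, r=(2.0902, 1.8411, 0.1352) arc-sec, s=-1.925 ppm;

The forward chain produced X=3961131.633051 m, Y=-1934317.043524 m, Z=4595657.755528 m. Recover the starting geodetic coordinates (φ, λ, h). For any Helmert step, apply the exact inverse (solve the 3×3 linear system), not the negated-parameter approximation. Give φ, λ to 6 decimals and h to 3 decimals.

φ=46.398193°, λ=-26.022655°, h=1013.206 m

start: X=3961131.6331, Y=-1934317.0435, Z=4595657.7555 m
→ Helmert⁻¹: X=3961229.5904, Y=-1934078.2661, Z=4596213.3848
→ Helmert⁻¹: X=3960776.2227, Y=-1933596.1965, Z=4596324.1161
→ Helmert⁻¹: X=3960287.1373, Y=-1933499.8903, Z=4596616.8000
→ geod (Bowring, a=6378137.000): φ=46.39819300°, λ=-26.02265500°, h=1013.2060 m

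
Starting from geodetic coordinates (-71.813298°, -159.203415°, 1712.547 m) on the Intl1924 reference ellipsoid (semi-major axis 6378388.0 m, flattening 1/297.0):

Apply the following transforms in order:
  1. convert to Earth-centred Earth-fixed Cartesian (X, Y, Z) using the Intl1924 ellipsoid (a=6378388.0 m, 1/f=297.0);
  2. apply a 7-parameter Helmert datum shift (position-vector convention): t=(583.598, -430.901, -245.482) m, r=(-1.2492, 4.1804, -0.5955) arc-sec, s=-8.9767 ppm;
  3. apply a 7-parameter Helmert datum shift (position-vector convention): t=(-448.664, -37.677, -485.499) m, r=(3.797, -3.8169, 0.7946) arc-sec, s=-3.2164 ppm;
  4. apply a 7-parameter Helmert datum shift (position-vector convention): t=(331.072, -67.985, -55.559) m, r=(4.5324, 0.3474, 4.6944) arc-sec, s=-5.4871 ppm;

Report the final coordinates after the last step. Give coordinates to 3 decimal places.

start: φ=-71.813298°, λ=-159.203415°, h=1712.547 m
→ ECEF (a=6378388.000, f=1/297.0): X=-1867252.6848, Y=-709175.4060, Z=-6038986.3748
→ Helmert 7p (PV): X=-1866776.7644, Y=-709631.1236, Z=-6039135.5081
→ Helmert 7p (PV): X=-1867104.9374, Y=-709562.5393, Z=-6039649.1903
→ Helmert 7p (PV): X=-1866757.6436, Y=-709536.4115, Z=-6039684.0561

X=-1866757.644 m, Y=-709536.412 m, Z=-6039684.056 m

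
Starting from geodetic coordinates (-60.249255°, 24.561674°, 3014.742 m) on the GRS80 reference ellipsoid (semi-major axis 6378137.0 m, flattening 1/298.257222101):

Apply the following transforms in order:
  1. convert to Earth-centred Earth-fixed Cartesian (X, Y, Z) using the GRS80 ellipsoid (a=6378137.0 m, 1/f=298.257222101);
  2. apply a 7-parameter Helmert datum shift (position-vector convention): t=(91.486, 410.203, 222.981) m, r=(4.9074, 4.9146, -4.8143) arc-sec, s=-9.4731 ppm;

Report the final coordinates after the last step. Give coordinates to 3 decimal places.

start: φ=-60.249255°, λ=24.561674°, h=3014.742 m
→ ECEF (a=6378137.000, f=1/298.257222101): X=2887271.9113, Y=1319560.8302, Z=-5516927.4515
→ Helmert 7p (PV): X=2887235.3960, Y=1320022.3995, Z=-5516689.6071

X=2887235.396 m, Y=1320022.400 m, Z=-5516689.607 m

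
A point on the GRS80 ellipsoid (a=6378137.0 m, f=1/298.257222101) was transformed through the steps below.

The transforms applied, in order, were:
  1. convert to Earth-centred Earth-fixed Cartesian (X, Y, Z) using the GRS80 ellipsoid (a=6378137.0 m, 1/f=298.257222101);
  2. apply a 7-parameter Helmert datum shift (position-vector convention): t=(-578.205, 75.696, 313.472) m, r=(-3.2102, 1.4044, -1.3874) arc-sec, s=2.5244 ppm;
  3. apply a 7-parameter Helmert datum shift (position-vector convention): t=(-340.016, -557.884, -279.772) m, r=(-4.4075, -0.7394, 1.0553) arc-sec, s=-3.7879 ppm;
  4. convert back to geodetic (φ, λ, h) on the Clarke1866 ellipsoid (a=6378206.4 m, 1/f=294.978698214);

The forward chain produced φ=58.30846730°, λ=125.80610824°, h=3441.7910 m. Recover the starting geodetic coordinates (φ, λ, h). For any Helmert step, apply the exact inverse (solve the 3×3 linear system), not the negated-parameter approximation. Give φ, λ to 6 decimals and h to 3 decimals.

start: φ=58.308467°, λ=125.806108°, h=3441.791 m
→ ECEF (a=6378206.400, f=1/294.978698214): X=-1966224.2013, Y=2725624.5803, Z=5406595.0364
→ Helmert⁻¹: X=-1965858.3022, Y=2726087.3118, Z=5406960.5877
→ Helmert⁻¹: X=-1965330.2838, Y=2725907.3684, Z=5406662.5105
→ geod (Bowring, a=6378137.000): φ=58.30911500°, λ=125.79092700°, h=3242.3120 m

φ=58.309115°, λ=125.790927°, h=3242.312 m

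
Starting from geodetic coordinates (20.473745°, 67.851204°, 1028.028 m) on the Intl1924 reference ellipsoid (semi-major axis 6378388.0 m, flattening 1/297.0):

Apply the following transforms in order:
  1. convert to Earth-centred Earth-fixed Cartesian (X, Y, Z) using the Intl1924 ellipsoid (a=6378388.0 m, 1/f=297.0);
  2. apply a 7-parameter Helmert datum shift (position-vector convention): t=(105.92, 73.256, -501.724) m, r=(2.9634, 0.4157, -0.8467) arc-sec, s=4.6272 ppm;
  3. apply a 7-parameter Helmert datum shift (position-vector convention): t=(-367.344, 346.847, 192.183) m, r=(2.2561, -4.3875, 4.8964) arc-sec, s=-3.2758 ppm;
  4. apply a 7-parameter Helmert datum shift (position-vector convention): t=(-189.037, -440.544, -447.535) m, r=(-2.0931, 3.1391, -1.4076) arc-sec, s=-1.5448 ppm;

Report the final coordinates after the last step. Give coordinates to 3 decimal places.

X=2253594.834 m, Y=5537681.398 m, Z=2216629.199 m

start: φ=20.473745°, λ=67.851204°, h=1028.028 m
→ ECEF (a=6378388.000, f=1/297.0): X=2254125.6070, Y=5537707.6355, Z=2217293.6600
→ Helmert 7p (PV): X=2254269.1579, Y=5537765.4066, Z=2216877.2134
→ Helmert 7p (PV): X=2253715.8165, Y=5538123.3778, Z=2217170.6564
→ Helmert 7p (PV): X=2253594.8340, Y=5537681.3976, Z=2216629.1988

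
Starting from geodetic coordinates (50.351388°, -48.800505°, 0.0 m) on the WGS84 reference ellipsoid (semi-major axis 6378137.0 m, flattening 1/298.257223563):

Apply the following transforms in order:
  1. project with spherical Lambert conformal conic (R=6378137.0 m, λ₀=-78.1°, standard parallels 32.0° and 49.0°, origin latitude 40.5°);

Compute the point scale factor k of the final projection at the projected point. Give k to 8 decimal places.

1.00403786

start: φ=50.351388°, λ=-48.800505°, h=0.000 m
→ into lcc (λ₀=-78.1°): φ=50.35138800°, λ−λ₀=29.29949500°
scale k = 1.00403786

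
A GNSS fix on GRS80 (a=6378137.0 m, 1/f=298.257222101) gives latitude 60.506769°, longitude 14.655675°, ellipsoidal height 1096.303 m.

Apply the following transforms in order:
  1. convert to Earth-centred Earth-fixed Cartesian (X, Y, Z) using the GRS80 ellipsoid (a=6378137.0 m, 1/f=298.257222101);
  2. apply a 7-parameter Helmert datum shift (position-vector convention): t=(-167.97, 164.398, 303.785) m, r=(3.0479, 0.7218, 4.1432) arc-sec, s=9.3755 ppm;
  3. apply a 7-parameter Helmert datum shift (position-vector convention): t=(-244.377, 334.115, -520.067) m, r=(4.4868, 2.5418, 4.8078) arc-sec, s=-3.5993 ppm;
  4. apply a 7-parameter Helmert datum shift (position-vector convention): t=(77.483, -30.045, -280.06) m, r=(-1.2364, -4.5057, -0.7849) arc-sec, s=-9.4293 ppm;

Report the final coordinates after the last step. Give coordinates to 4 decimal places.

start: φ=60.506769°, λ=14.655675°, h=1096.303 m
→ ECEF (a=6378137.000, f=1/298.257222101): X=3046177.8947, Y=796631.5544, Z=5529445.9900
→ Helmert 7p (PV): X=3046041.8320, Y=796782.9024, Z=5529802.7281
→ Helmert 7p (PV): X=3045836.0629, Y=797064.8618, Z=5529242.5535
→ Helmert 7p (PV): X=3045767.0778, Y=797048.8541, Z=5528972.1123

X=3045767.0778 m, Y=797048.8541 m, Z=5528972.1123 m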